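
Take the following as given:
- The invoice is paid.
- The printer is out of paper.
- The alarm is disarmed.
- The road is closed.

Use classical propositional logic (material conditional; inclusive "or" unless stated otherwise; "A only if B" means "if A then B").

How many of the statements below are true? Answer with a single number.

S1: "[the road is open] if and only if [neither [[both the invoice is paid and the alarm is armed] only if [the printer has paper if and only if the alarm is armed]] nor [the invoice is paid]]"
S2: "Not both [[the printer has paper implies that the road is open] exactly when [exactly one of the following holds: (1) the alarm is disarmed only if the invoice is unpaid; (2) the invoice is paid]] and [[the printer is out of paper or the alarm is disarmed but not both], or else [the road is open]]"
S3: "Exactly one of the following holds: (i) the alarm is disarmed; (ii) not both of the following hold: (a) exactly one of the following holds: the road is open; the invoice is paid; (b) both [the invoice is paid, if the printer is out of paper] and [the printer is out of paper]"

3

Let S = "the road is closed" (T), P = "the invoice is paid" (T), R = "the alarm is armed" (F), Q = "the printer has paper" (F).

S1: Parsed as ¬S ↔ (((P ∧ R) → (Q ↔ R)) ↓ P)

¬S = ¬T = F
P ∧ R = T ∧ F = F
Q ↔ R = F ↔ F = T
(P ∧ R) → (Q ↔ R) = F → T = T
((P ∧ R) → (Q ↔ R)) ↓ P = T ↓ T = F
¬S ↔ (((P ∧ R) → (Q ↔ R)) ↓ P) = F ↔ F = T
Thus S1 is true.

S2: This is ((Q → ¬S) ↔ ((¬R → ¬P) ⊕ P)) ↑ ((¬Q ⊕ ¬R) ∨ ¬S).

¬S = ¬T = F
Q → ¬S = F → F = T
¬R = ¬F = T
¬P = ¬T = F
¬R → ¬P = T → F = F
(¬R → ¬P) ⊕ P = F ⊕ T = T
(Q → ¬S) ↔ ((¬R → ¬P) ⊕ P) = T ↔ T = T
¬Q = ¬F = T
¬R = ¬F = T
¬Q ⊕ ¬R = T ⊕ T = F
¬S = ¬T = F
(¬Q ⊕ ¬R) ∨ ¬S = F ∨ F = F
((Q → ¬S) ↔ ((¬R → ¬P) ⊕ P)) ↑ ((¬Q ⊕ ¬R) ∨ ¬S) = T ↑ F = T
So S2 is true.

S3: Formalization: ¬R ⊕ ((¬S ⊕ P) ↑ ((¬Q → P) ∧ ¬Q))

¬R = ¬F = T
¬S = ¬T = F
¬S ⊕ P = F ⊕ T = T
¬Q = ¬F = T
¬Q → P = T → T = T
¬Q = ¬F = T
(¬Q → P) ∧ ¬Q = T ∧ T = T
(¬S ⊕ P) ↑ ((¬Q → P) ∧ ¬Q) = T ↑ T = F
¬R ⊕ ((¬S ⊕ P) ↑ ((¬Q → P) ∧ ¬Q)) = T ⊕ F = T
Hence S3 is true.

True statements: 3 (S1, S2, S3).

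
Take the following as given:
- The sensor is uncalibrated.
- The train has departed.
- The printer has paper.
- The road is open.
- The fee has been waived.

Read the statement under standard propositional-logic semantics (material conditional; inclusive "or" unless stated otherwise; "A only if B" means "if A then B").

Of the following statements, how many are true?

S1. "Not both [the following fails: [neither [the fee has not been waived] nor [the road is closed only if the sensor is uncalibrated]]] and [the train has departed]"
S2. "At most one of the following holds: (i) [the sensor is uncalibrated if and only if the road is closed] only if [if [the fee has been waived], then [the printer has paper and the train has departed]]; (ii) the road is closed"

Let U = "the fee has been waived" (T), S = "the road is closed" (F), P = "the sensor is calibrated" (F), Q = "the train has departed" (T), R = "the printer has paper" (T).

S1: Formalization: ~(~U nor (S -> ~P)) nand Q

~U = ~T = F
~P = ~F = T
S -> ~P = F -> T = T
~U nor (S -> ~P) = F nor T = F
~(~U nor (S -> ~P)) = ~F = T
~(~U nor (S -> ~P)) nand Q = T nand T = F
Hence S1 is false.

S2: Parsed as ((~P <-> S) -> (U -> (R & Q))) nand S

~P = ~F = T
~P <-> S = T <-> F = F
R & Q = T & T = T
U -> (R & Q) = T -> T = T
(~P <-> S) -> (U -> (R & Q)) = F -> T = T
((~P <-> S) -> (U -> (R & Q))) nand S = T nand F = T
Thus S2 is true.

True statements: 1 (S2).

1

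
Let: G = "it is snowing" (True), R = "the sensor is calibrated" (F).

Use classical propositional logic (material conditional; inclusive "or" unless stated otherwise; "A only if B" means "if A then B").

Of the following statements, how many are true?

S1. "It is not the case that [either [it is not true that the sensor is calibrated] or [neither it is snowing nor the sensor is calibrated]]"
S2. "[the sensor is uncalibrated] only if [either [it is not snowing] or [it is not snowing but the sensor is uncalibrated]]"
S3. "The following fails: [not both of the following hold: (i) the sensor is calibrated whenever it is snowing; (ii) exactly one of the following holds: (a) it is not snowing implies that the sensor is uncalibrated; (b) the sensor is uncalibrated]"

S1: This is ¬(¬R ∨ (G ↓ R)).

¬R = ¬F = T
G ↓ R = T ↓ F = F
¬R ∨ (G ↓ R) = T ∨ F = T
¬(¬R ∨ (G ↓ R)) = ¬T = F
So S1 is false.

S2: Formalization: ¬R → (¬G ∨ (¬G ∧ ¬R))

¬R = ¬F = T
¬G = ¬T = F
¬G = ¬T = F
¬R = ¬F = T
¬G ∧ ¬R = F ∧ T = F
¬G ∨ (¬G ∧ ¬R) = F ∨ F = F
¬R → (¬G ∨ (¬G ∧ ¬R)) = T → F = F
So S2 is false.

S3: Parsed as ¬((G → R) ↑ ((¬G → ¬R) ⊕ ¬R))

G → R = T → F = F
¬G = ¬T = F
¬R = ¬F = T
¬G → ¬R = F → T = T
¬R = ¬F = T
(¬G → ¬R) ⊕ ¬R = T ⊕ T = F
(G → R) ↑ ((¬G → ¬R) ⊕ ¬R) = F ↑ F = T
¬((G → R) ↑ ((¬G → ¬R) ⊕ ¬R)) = ¬T = F
So S3 is false.

0 of the 3 statements are true (none).

0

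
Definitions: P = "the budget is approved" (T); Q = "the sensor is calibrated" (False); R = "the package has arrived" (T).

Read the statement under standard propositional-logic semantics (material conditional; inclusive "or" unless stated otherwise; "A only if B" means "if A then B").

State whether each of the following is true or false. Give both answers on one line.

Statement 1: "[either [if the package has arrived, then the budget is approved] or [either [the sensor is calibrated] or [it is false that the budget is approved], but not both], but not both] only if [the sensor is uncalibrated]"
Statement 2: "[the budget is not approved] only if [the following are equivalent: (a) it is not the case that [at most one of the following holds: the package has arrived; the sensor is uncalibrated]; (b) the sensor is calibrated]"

Statement 1: This is ((R -> P) xor (Q xor ~P)) -> ~Q.

R -> P = T -> T = T
~P = ~T = F
Q xor ~P = F xor F = F
(R -> P) xor (Q xor ~P) = T xor F = T
~Q = ~F = T
((R -> P) xor (Q xor ~P)) -> ~Q = T -> T = T
Hence Statement 1 is true.

Statement 2: This is ~P -> (~(R nand ~Q) <-> Q).

~P = ~T = F
~Q = ~F = T
R nand ~Q = T nand T = F
~(R nand ~Q) = ~F = T
~(R nand ~Q) <-> Q = T <-> F = F
~P -> (~(R nand ~Q) <-> Q) = F -> F = T
Thus Statement 2 is true.

Statement 1 true, Statement 2 true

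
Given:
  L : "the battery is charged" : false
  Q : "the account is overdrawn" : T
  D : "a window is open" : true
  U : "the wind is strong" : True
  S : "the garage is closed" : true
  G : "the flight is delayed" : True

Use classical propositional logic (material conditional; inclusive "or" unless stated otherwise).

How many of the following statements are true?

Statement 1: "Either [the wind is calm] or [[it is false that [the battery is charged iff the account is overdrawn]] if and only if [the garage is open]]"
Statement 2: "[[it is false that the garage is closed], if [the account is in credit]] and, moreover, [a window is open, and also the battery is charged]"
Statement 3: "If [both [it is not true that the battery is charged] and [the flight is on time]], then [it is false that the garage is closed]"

Statement 1: In symbols: ~U | (~(L <-> Q) <-> ~S)

~U = ~T = F
L <-> Q = F <-> T = F
~(L <-> Q) = ~F = T
~S = ~T = F
~(L <-> Q) <-> ~S = T <-> F = F
~U | (~(L <-> Q) <-> ~S) = F | F = F
Hence Statement 1 is false.

Statement 2: Formalization: (~Q -> ~S) & (D & L)

~Q = ~T = F
~S = ~T = F
~Q -> ~S = F -> F = T
D & L = T & F = F
(~Q -> ~S) & (D & L) = T & F = F
Thus Statement 2 is false.

Statement 3: Formalization: (~L & ~G) -> ~S

~L = ~F = T
~G = ~T = F
~L & ~G = T & F = F
~S = ~T = F
(~L & ~G) -> ~S = F -> F = T
Thus Statement 3 is true.

1 of the 3 statements is true.

1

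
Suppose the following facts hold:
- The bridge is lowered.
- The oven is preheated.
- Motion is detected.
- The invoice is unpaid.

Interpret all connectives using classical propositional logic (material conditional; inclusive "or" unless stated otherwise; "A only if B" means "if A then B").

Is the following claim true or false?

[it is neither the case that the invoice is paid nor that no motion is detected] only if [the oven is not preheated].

Let N = "the invoice is paid" (False), P = "motion is detected" (True), Q = "the oven is preheated" (True).
This is (N nor not P) -> not Q.

not P = not True = False
N nor not P = False nor False = True
not Q = not True = False
(N nor not P) -> not Q = True -> False = False

The statement is false.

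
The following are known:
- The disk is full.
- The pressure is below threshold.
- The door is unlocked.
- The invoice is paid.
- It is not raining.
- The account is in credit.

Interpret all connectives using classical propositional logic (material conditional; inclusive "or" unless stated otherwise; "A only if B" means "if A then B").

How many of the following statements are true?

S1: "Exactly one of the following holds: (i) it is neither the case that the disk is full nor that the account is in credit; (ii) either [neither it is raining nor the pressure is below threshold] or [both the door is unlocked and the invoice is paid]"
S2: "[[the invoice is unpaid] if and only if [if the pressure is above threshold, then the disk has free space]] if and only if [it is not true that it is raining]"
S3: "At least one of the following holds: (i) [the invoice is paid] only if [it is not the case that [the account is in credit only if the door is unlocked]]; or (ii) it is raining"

Let P = "the disk is full" (T), G = "the account is overdrawn" (F), W = "it is raining" (F), H = "the pressure is above threshold" (F), U = "the door is locked" (F), S = "the invoice is paid" (T).

S1: This is (P nor ~G) xor ((W nor ~H) | (~U & S)).

~G = ~F = T
P nor ~G = T nor T = F
~H = ~F = T
W nor ~H = F nor T = F
~U = ~F = T
~U & S = T & T = T
(W nor ~H) | (~U & S) = F | T = T
(P nor ~G) xor ((W nor ~H) | (~U & S)) = F xor T = T
Hence S1 is true.

S2: Formalization: (~S <-> (H -> ~P)) <-> ~W

~S = ~T = F
~P = ~T = F
H -> ~P = F -> F = T
~S <-> (H -> ~P) = F <-> T = F
~W = ~F = T
(~S <-> (H -> ~P)) <-> ~W = F <-> T = F
Hence S2 is false.

S3: In symbols: (S -> ~(~G -> ~U)) | W

~G = ~F = T
~U = ~F = T
~G -> ~U = T -> T = T
~(~G -> ~U) = ~T = F
S -> ~(~G -> ~U) = T -> F = F
(S -> ~(~G -> ~U)) | W = F | F = F
Hence S3 is false.

1 of the 3 statements is true (S1).

1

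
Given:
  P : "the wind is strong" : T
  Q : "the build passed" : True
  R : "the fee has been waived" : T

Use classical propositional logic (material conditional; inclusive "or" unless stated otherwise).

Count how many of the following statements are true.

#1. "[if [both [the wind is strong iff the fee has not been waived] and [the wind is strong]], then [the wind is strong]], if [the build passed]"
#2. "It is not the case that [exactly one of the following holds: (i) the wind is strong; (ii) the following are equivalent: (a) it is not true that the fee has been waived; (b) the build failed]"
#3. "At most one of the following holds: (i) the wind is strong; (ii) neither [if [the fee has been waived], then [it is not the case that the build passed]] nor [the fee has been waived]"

#1: Formalization: Q -> (((P iff not R) and P) -> P)

not R = not True = False
P iff not R = True iff False = False
(P iff not R) and P = False and True = False
((P iff not R) and P) -> P = False -> True = True
Q -> (((P iff not R) and P) -> P) = True -> True = True
So #1 is true.

#2: Parsed as not (P xor (not R iff not Q))

not R = not True = False
not Q = not True = False
not R iff not Q = False iff False = True
P xor (not R iff not Q) = True xor True = False
not (P xor (not R iff not Q)) = not False = True
So #2 is true.

#3: This is P nand ((R -> not Q) nor R).

not Q = not True = False
R -> not Q = True -> False = False
(R -> not Q) nor R = False nor True = False
P nand ((R -> not Q) nor R) = True nand False = True
So #3 is true.

Count: 3.

3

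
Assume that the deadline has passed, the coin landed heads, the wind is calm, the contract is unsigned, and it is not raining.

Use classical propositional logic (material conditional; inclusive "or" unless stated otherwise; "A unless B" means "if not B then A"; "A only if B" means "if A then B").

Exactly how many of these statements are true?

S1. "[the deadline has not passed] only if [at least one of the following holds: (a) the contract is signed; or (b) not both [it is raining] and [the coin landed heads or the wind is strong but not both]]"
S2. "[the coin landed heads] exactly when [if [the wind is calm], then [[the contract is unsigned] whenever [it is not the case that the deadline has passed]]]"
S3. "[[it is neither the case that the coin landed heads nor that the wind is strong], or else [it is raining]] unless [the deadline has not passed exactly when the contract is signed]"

3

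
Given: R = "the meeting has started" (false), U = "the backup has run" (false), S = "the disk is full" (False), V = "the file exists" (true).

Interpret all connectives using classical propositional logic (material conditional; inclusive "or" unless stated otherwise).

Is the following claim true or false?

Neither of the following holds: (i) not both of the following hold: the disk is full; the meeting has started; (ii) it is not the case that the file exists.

False.

Values: S=False, R=False, V=True.
Formalization: (S nand R) nor not V

S nand R = False nand False = True
not V = not True = False
(S nand R) nor not V = True nor False = False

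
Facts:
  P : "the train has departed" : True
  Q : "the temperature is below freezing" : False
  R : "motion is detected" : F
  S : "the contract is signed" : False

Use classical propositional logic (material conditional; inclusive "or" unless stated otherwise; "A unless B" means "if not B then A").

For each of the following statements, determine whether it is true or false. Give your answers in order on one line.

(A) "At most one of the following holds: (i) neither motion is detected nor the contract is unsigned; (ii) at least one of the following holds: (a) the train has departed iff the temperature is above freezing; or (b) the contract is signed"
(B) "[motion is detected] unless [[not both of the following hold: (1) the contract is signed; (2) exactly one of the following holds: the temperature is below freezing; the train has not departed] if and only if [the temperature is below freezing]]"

(A) True, (B) False

(A): In symbols: (R nor not S) nand ((P iff not Q) or S)

not S = not False = True
R nor not S = False nor True = False
not Q = not False = True
P iff not Q = True iff True = True
(P iff not Q) or S = True or False = True
(R nor not S) nand ((P iff not Q) or S) = False nand True = True
So (A) is true.

(B): Formalization: R or ((S nand (Q xor not P)) iff Q)

not P = not True = False
Q xor not P = False xor False = False
S nand (Q xor not P) = False nand False = True
(S nand (Q xor not P)) iff Q = True iff False = False
R or ((S nand (Q xor not P)) iff Q) = False or False = False
Thus (B) is false.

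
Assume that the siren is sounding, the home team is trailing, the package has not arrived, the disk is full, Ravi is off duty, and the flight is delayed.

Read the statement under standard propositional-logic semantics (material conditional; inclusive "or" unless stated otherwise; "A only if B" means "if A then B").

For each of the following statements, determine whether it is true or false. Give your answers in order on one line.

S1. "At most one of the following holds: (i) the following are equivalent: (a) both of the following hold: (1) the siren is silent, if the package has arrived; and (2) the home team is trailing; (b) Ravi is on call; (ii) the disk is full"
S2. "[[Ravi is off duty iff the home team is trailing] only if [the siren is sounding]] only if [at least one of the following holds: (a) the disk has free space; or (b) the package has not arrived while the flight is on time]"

Let R = "the package has arrived" (F), P = "the siren is sounding" (T), Q = "the home team is leading" (F), U = "Ravi is on call" (F), S = "the disk is full" (T), V = "the flight is delayed" (T).

S1: Parsed as (((R → ¬P) ∧ ¬Q) ↔ U) ↑ S

¬P = ¬T = F
R → ¬P = F → F = T
¬Q = ¬F = T
(R → ¬P) ∧ ¬Q = T ∧ T = T
((R → ¬P) ∧ ¬Q) ↔ U = T ↔ F = F
(((R → ¬P) ∧ ¬Q) ↔ U) ↑ S = F ↑ T = T
Thus S1 is true.

S2: Formalization: ((¬U ↔ ¬Q) → P) → (¬S ∨ (¬R ∧ ¬V))

¬U = ¬F = T
¬Q = ¬F = T
¬U ↔ ¬Q = T ↔ T = T
(¬U ↔ ¬Q) → P = T → T = T
¬S = ¬T = F
¬R = ¬F = T
¬V = ¬T = F
¬R ∧ ¬V = T ∧ F = F
¬S ∨ (¬R ∧ ¬V) = F ∨ F = F
((¬U ↔ ¬Q) → P) → (¬S ∨ (¬R ∧ ¬V)) = T → F = F
Hence S2 is false.

S1 True / S2 False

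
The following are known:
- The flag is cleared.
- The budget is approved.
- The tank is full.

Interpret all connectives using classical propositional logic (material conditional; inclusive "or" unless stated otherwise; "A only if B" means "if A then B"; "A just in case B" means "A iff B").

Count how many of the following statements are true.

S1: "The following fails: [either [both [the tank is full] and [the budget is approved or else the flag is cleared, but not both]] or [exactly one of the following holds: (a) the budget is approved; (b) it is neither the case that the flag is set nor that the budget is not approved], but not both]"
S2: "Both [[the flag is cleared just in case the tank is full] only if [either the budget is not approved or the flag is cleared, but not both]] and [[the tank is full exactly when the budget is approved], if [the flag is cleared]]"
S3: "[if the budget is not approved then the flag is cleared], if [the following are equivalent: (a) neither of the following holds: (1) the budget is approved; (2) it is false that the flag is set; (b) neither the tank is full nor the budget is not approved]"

3

Let R = "the tank is full" (T), Q = "the budget is approved" (T), P = "the flag is set" (F).

S1: Parsed as ¬((R ∧ (Q ⊕ ¬P)) ⊕ (Q ⊕ (P ↓ ¬Q)))

¬P = ¬F = T
Q ⊕ ¬P = T ⊕ T = F
R ∧ (Q ⊕ ¬P) = T ∧ F = F
¬Q = ¬T = F
P ↓ ¬Q = F ↓ F = T
Q ⊕ (P ↓ ¬Q) = T ⊕ T = F
(R ∧ (Q ⊕ ¬P)) ⊕ (Q ⊕ (P ↓ ¬Q)) = F ⊕ F = F
¬((R ∧ (Q ⊕ ¬P)) ⊕ (Q ⊕ (P ↓ ¬Q))) = ¬F = T
Thus S1 is true.

S2: In symbols: ((¬P ↔ R) → (¬Q ⊕ ¬P)) ∧ (¬P → (R ↔ Q))

¬P = ¬F = T
¬P ↔ R = T ↔ T = T
¬Q = ¬T = F
¬P = ¬F = T
¬Q ⊕ ¬P = F ⊕ T = T
(¬P ↔ R) → (¬Q ⊕ ¬P) = T → T = T
¬P = ¬F = T
R ↔ Q = T ↔ T = T
¬P → (R ↔ Q) = T → T = T
((¬P ↔ R) → (¬Q ⊕ ¬P)) ∧ (¬P → (R ↔ Q)) = T ∧ T = T
Hence S2 is true.

S3: Parsed as ((Q ↓ ¬P) ↔ (R ↓ ¬Q)) → (¬Q → ¬P)

¬P = ¬F = T
Q ↓ ¬P = T ↓ T = F
¬Q = ¬T = F
R ↓ ¬Q = T ↓ F = F
(Q ↓ ¬P) ↔ (R ↓ ¬Q) = F ↔ F = T
¬Q = ¬T = F
¬P = ¬F = T
¬Q → ¬P = F → T = T
((Q ↓ ¬P) ↔ (R ↓ ¬Q)) → (¬Q → ¬P) = T → T = T
So S3 is true.

3 of the 3 statements are true.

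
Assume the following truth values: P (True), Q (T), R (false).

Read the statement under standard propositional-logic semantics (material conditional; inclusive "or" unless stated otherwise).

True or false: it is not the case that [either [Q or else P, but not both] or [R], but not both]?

In symbols: ¬((Q ⊕ P) ⊕ R)

Q ⊕ P = T ⊕ T = F
(Q ⊕ P) ⊕ R = F ⊕ F = F
¬((Q ⊕ P) ⊕ R) = ¬F = T

true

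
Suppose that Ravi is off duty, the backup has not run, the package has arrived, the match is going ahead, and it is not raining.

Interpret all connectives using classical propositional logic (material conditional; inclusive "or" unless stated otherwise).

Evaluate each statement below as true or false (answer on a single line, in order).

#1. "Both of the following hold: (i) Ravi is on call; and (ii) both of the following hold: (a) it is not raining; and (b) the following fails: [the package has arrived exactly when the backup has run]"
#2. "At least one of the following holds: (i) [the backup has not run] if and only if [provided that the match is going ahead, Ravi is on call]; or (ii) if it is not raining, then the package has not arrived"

#1 F / #2 F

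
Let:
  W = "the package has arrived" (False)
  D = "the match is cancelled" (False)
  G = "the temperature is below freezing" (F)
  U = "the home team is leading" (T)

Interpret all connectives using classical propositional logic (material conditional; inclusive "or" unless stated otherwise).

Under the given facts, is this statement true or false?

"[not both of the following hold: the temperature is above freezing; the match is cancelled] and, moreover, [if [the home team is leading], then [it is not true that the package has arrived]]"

true

This is (not G nand D) and (U -> not W).

not G = not False = True
not G nand D = True nand False = True
not W = not False = True
U -> not W = True -> True = True
(not G nand D) and (U -> not W) = True and True = True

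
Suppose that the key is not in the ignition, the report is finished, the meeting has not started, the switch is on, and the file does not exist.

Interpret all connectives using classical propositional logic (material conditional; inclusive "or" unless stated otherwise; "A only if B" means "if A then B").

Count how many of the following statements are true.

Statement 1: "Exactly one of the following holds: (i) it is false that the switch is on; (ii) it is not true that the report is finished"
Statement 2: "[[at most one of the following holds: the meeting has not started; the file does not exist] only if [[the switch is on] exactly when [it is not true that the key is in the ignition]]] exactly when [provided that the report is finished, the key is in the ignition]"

Let D = "the switch is on" (T), W = "the report is finished" (T), S = "the meeting has started" (F), V = "the file exists" (F), U = "the key is in the ignition" (F).

Statement 1: This is ¬D ⊕ ¬W.

¬D = ¬T = F
¬W = ¬T = F
¬D ⊕ ¬W = F ⊕ F = F
So Statement 1 is false.

Statement 2: Parsed as ((¬S ↑ ¬V) → (D ↔ ¬U)) ↔ (W → U)

¬S = ¬F = T
¬V = ¬F = T
¬S ↑ ¬V = T ↑ T = F
¬U = ¬F = T
D ↔ ¬U = T ↔ T = T
(¬S ↑ ¬V) → (D ↔ ¬U) = F → T = T
W → U = T → F = F
((¬S ↑ ¬V) → (D ↔ ¬U)) ↔ (W → U) = T ↔ F = F
Thus Statement 2 is false.

True statements: 0 (none).

0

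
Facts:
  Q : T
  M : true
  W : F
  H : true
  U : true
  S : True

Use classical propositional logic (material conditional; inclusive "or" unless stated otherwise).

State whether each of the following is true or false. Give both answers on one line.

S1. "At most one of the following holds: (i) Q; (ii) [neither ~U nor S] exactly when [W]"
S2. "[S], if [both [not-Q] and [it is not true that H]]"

S1 false; S2 true

S1: This is Q nand ((not U nor S) iff W).

not U = not True = False
not U nor S = False nor True = False
(not U nor S) iff W = False iff False = True
Q nand ((not U nor S) iff W) = True nand True = False
So S1 is false.

S2: Parsed as (not Q and not H) -> S

not Q = not True = False
not H = not True = False
not Q and not H = False and False = False
(not Q and not H) -> S = False -> True = True
Hence S2 is true.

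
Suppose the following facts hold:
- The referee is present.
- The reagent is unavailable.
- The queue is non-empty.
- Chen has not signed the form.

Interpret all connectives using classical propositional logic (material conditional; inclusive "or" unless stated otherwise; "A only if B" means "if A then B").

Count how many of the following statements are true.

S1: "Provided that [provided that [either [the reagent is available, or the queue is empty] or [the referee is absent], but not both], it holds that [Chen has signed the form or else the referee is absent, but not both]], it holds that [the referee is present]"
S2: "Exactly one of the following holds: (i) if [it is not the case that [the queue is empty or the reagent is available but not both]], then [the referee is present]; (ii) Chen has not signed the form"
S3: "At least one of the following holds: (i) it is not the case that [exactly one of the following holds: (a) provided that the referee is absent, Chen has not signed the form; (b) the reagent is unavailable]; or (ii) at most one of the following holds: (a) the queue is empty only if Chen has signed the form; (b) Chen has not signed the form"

2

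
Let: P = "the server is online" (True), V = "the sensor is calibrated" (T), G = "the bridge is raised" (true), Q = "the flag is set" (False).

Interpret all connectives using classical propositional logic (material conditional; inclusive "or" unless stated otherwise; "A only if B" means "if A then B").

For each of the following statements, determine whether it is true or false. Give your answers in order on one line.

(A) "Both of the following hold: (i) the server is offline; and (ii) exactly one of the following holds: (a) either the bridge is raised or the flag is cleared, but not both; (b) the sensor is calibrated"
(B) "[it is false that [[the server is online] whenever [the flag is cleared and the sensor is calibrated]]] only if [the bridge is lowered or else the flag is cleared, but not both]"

(A): In symbols: ¬P ∧ ((G ⊕ ¬Q) ⊕ V)

¬P = ¬T = F
¬Q = ¬F = T
G ⊕ ¬Q = T ⊕ T = F
(G ⊕ ¬Q) ⊕ V = F ⊕ T = T
¬P ∧ ((G ⊕ ¬Q) ⊕ V) = F ∧ T = F
So (A) is false.

(B): In symbols: ¬((¬Q ∧ V) → P) → (¬G ⊕ ¬Q)

¬Q = ¬F = T
¬Q ∧ V = T ∧ T = T
(¬Q ∧ V) → P = T → T = T
¬((¬Q ∧ V) → P) = ¬T = F
¬G = ¬T = F
¬Q = ¬F = T
¬G ⊕ ¬Q = F ⊕ T = T
¬((¬Q ∧ V) → P) → (¬G ⊕ ¬Q) = F → T = T
So (B) is true.

(A) False / (B) True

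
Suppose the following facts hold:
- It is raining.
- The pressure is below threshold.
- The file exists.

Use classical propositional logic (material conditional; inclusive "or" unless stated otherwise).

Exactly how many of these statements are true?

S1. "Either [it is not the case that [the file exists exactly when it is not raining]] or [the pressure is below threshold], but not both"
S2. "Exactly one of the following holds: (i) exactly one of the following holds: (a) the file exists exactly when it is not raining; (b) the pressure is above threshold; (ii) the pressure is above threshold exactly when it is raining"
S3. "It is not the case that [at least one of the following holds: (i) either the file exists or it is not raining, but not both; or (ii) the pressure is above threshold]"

Let H = "the file exists" (T), W = "it is raining" (T), D = "the pressure is above threshold" (F).

S1: Parsed as ~(H <-> ~W) xor ~D

~W = ~T = F
H <-> ~W = T <-> F = F
~(H <-> ~W) = ~F = T
~D = ~F = T
~(H <-> ~W) xor ~D = T xor T = F
Thus S1 is false.

S2: Formalization: ((H <-> ~W) xor D) xor (D <-> W)

~W = ~T = F
H <-> ~W = T <-> F = F
(H <-> ~W) xor D = F xor F = F
D <-> W = F <-> T = F
((H <-> ~W) xor D) xor (D <-> W) = F xor F = F
Thus S2 is false.

S3: In symbols: ~((H xor ~W) | D)

~W = ~T = F
H xor ~W = T xor F = T
(H xor ~W) | D = T | F = T
~((H xor ~W) | D) = ~T = F
So S3 is false.

Count: 0.

0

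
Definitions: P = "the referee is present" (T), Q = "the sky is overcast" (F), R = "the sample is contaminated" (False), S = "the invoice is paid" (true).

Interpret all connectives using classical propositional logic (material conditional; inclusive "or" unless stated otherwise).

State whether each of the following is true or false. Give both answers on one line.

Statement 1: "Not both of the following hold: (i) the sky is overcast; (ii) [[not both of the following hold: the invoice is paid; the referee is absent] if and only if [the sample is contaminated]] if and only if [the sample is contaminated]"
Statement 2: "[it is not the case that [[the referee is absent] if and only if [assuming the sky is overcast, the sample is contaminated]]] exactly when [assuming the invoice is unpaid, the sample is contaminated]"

Statement 1: This is Q ↑ (((S ↑ ¬P) ↔ R) ↔ R).

¬P = ¬T = F
S ↑ ¬P = T ↑ F = T
(S ↑ ¬P) ↔ R = T ↔ F = F
((S ↑ ¬P) ↔ R) ↔ R = F ↔ F = T
Q ↑ (((S ↑ ¬P) ↔ R) ↔ R) = F ↑ T = T
So Statement 1 is true.

Statement 2: Parsed as ¬(¬P ↔ (Q → R)) ↔ (¬S → R)

¬P = ¬T = F
Q → R = F → F = T
¬P ↔ (Q → R) = F ↔ T = F
¬(¬P ↔ (Q → R)) = ¬F = T
¬S = ¬T = F
¬S → R = F → F = T
¬(¬P ↔ (Q → R)) ↔ (¬S → R) = T ↔ T = T
So Statement 2 is true.

Statement 1 true; Statement 2 true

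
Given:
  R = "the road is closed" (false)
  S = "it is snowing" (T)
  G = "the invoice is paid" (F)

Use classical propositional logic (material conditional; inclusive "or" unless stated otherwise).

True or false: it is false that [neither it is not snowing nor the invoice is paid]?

Parsed as ¬(¬S ↓ G)

¬S = ¬T = F
¬S ↓ G = F ↓ F = T
¬(¬S ↓ G) = ¬T = F

false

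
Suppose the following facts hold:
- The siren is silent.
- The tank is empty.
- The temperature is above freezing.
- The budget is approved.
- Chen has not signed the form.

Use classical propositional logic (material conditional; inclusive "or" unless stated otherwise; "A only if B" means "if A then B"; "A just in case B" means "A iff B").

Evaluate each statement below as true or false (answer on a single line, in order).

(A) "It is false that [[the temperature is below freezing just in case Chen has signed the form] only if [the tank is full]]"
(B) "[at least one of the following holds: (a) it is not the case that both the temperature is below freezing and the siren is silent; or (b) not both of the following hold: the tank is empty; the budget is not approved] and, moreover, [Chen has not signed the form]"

Let R = "the temperature is below freezing" (F), U = "Chen has signed the form" (F), Q = "the tank is full" (F), P = "the siren is sounding" (F), S = "the budget is approved" (T).

(A): This is ¬((R ↔ U) → Q).

R ↔ U = F ↔ F = T
(R ↔ U) → Q = T → F = F
¬((R ↔ U) → Q) = ¬F = T
So (A) is true.

(B): Parsed as ((R ↑ ¬P) ∨ (¬Q ↑ ¬S)) ∧ ¬U

¬P = ¬F = T
R ↑ ¬P = F ↑ T = T
¬Q = ¬F = T
¬S = ¬T = F
¬Q ↑ ¬S = T ↑ F = T
(R ↑ ¬P) ∨ (¬Q ↑ ¬S) = T ∨ T = T
¬U = ¬F = T
((R ↑ ¬P) ∨ (¬Q ↑ ¬S)) ∧ ¬U = T ∧ T = T
Thus (B) is true.

(A) T; (B) T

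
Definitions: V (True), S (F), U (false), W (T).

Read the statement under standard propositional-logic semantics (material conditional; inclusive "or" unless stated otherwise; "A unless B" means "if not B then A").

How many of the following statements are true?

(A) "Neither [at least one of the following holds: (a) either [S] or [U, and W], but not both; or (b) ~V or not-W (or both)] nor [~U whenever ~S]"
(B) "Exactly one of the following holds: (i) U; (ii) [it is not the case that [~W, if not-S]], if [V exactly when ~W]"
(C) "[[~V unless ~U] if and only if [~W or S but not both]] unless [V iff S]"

(A): This is ((S xor (U & W)) | (~V | ~W)) nor (~S -> ~U).

U & W = F & T = F
S xor (U & W) = F xor F = F
~V = ~T = F
~W = ~T = F
~V | ~W = F | F = F
(S xor (U & W)) | (~V | ~W) = F | F = F
~S = ~F = T
~U = ~F = T
~S -> ~U = T -> T = T
((S xor (U & W)) | (~V | ~W)) nor (~S -> ~U) = F nor T = F
Hence (A) is false.

(B): In symbols: U xor ((V <-> ~W) -> ~(~S -> ~W))

~W = ~T = F
V <-> ~W = T <-> F = F
~S = ~F = T
~W = ~T = F
~S -> ~W = T -> F = F
~(~S -> ~W) = ~F = T
(V <-> ~W) -> ~(~S -> ~W) = F -> T = T
U xor ((V <-> ~W) -> ~(~S -> ~W)) = F xor T = T
Thus (B) is true.

(C): Parsed as ((~V | ~U) <-> (~W xor S)) | (V <-> S)

~V = ~T = F
~U = ~F = T
~V | ~U = F | T = T
~W = ~T = F
~W xor S = F xor F = F
(~V | ~U) <-> (~W xor S) = T <-> F = F
V <-> S = T <-> F = F
((~V | ~U) <-> (~W xor S)) | (V <-> S) = F | F = F
So (C) is false.

Count: 1.

1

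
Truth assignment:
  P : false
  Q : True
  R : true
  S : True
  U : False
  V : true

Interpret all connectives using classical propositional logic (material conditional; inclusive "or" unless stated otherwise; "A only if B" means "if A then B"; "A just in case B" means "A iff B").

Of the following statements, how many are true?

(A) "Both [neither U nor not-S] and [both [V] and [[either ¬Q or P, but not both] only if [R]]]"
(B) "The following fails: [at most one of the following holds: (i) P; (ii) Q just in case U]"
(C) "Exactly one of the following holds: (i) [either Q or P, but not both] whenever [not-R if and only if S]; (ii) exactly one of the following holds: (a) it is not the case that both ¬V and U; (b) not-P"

(A): In symbols: (U ↓ ¬S) ∧ (V ∧ ((¬Q ⊕ P) → R))

¬S = ¬T = F
U ↓ ¬S = F ↓ F = T
¬Q = ¬T = F
¬Q ⊕ P = F ⊕ F = F
(¬Q ⊕ P) → R = F → T = T
V ∧ ((¬Q ⊕ P) → R) = T ∧ T = T
(U ↓ ¬S) ∧ (V ∧ ((¬Q ⊕ P) → R)) = T ∧ T = T
Hence (A) is true.

(B): This is ¬(P ↑ (Q ↔ U)).

Q ↔ U = T ↔ F = F
P ↑ (Q ↔ U) = F ↑ F = T
¬(P ↑ (Q ↔ U)) = ¬T = F
Thus (B) is false.

(C): Formalization: ((¬R ↔ S) → (Q ⊕ P)) ⊕ ((¬V ↑ U) ⊕ ¬P)

¬R = ¬T = F
¬R ↔ S = F ↔ T = F
Q ⊕ P = T ⊕ F = T
(¬R ↔ S) → (Q ⊕ P) = F → T = T
¬V = ¬T = F
¬V ↑ U = F ↑ F = T
¬P = ¬F = T
(¬V ↑ U) ⊕ ¬P = T ⊕ T = F
((¬R ↔ S) → (Q ⊕ P)) ⊕ ((¬V ↑ U) ⊕ ¬P) = T ⊕ F = T
Hence (C) is true.

Count: 2.

2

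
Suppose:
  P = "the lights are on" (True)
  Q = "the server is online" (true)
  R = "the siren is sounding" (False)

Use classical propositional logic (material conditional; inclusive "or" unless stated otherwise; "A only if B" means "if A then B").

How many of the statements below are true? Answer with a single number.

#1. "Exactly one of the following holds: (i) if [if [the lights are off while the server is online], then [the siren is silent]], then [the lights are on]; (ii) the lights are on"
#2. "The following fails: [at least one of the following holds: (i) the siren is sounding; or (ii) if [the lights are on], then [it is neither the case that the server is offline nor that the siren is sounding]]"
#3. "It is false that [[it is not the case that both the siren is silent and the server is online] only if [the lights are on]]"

0

#1: In symbols: (((not P and Q) -> not R) -> P) xor P

not P = not True = False
not P and Q = False and True = False
not R = not False = True
(not P and Q) -> not R = False -> True = True
((not P and Q) -> not R) -> P = True -> True = True
(((not P and Q) -> not R) -> P) xor P = True xor True = False
So #1 is false.

#2: This is not (R or (P -> (not Q nor R))).

not Q = not True = False
not Q nor R = False nor False = True
P -> (not Q nor R) = True -> True = True
R or (P -> (not Q nor R)) = False or True = True
not (R or (P -> (not Q nor R))) = not True = False
Thus #2 is false.

#3: In symbols: not ((not R nand Q) -> P)

not R = not False = True
not R nand Q = True nand True = False
(not R nand Q) -> P = False -> True = True
not ((not R nand Q) -> P) = not True = False
Thus #3 is false.

0 of the 3 statements are true (none).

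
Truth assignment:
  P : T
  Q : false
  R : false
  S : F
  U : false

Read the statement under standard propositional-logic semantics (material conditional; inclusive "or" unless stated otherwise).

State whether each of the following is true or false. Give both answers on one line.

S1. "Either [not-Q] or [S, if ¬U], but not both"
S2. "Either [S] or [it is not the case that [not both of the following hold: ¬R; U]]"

S1 true; S2 false

S1: Formalization: ¬Q ⊕ (¬U → S)

¬Q = ¬F = T
¬U = ¬F = T
¬U → S = T → F = F
¬Q ⊕ (¬U → S) = T ⊕ F = T
Thus S1 is true.

S2: In symbols: S ∨ ¬(¬R ↑ U)

¬R = ¬F = T
¬R ↑ U = T ↑ F = T
¬(¬R ↑ U) = ¬T = F
S ∨ ¬(¬R ↑ U) = F ∨ F = F
So S2 is false.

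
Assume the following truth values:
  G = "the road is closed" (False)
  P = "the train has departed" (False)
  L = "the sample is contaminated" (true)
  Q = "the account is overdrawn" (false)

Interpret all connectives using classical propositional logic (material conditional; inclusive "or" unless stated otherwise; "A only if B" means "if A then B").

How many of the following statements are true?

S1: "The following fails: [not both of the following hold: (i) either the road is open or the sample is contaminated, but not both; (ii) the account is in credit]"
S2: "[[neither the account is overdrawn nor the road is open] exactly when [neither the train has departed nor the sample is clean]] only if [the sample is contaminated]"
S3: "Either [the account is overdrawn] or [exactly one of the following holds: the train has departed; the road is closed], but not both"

1

S1: In symbols: ¬((¬G ⊕ L) ↑ ¬Q)

¬G = ¬F = T
¬G ⊕ L = T ⊕ T = F
¬Q = ¬F = T
(¬G ⊕ L) ↑ ¬Q = F ↑ T = T
¬((¬G ⊕ L) ↑ ¬Q) = ¬T = F
Hence S1 is false.

S2: In symbols: ((Q ↓ ¬G) ↔ (P ↓ ¬L)) → L

¬G = ¬F = T
Q ↓ ¬G = F ↓ T = F
¬L = ¬T = F
P ↓ ¬L = F ↓ F = T
(Q ↓ ¬G) ↔ (P ↓ ¬L) = F ↔ T = F
((Q ↓ ¬G) ↔ (P ↓ ¬L)) → L = F → T = T
Thus S2 is true.

S3: Parsed as Q ⊕ (P ⊕ G)

P ⊕ G = F ⊕ F = F
Q ⊕ (P ⊕ G) = F ⊕ F = F
Hence S3 is false.

Count: 1.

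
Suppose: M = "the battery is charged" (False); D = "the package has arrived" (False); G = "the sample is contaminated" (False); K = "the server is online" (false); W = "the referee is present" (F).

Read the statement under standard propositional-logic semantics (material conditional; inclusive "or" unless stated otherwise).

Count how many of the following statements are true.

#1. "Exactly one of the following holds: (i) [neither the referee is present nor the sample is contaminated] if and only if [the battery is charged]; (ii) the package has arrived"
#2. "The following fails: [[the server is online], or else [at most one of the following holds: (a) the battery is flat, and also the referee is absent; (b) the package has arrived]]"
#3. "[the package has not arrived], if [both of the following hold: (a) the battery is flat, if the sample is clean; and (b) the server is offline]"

1

#1: This is ((W nor G) <-> M) xor D.

W nor G = F nor F = T
(W nor G) <-> M = T <-> F = F
((W nor G) <-> M) xor D = F xor F = F
Thus #1 is false.

#2: Formalization: ~(K | ((~M & ~W) nand D))

~M = ~F = T
~W = ~F = T
~M & ~W = T & T = T
(~M & ~W) nand D = T nand F = T
K | ((~M & ~W) nand D) = F | T = T
~(K | ((~M & ~W) nand D)) = ~T = F
So #2 is false.

#3: Formalization: ((~G -> ~M) & ~K) -> ~D

~G = ~F = T
~M = ~F = T
~G -> ~M = T -> T = T
~K = ~F = T
(~G -> ~M) & ~K = T & T = T
~D = ~F = T
((~G -> ~M) & ~K) -> ~D = T -> T = T
Hence #3 is true.

True statements: 1 (#3).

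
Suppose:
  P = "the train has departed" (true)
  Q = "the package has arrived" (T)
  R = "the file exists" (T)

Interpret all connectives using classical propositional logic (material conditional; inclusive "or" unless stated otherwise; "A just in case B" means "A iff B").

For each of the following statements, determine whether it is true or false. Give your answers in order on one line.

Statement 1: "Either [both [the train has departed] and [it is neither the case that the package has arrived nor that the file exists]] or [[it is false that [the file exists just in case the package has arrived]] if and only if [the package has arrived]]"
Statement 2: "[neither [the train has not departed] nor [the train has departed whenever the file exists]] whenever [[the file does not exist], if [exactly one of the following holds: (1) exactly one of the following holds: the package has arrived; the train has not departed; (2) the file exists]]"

Statement 1 F; Statement 2 F

Statement 1: Parsed as (P & (Q nor R)) | (~(R <-> Q) <-> Q)

Q nor R = T nor T = F
P & (Q nor R) = T & F = F
R <-> Q = T <-> T = T
~(R <-> Q) = ~T = F
~(R <-> Q) <-> Q = F <-> T = F
(P & (Q nor R)) | (~(R <-> Q) <-> Q) = F | F = F
So Statement 1 is false.

Statement 2: Parsed as (((Q xor ~P) xor R) -> ~R) -> (~P nor (R -> P))

~P = ~T = F
Q xor ~P = T xor F = T
(Q xor ~P) xor R = T xor T = F
~R = ~T = F
((Q xor ~P) xor R) -> ~R = F -> F = T
~P = ~T = F
R -> P = T -> T = T
~P nor (R -> P) = F nor T = F
(((Q xor ~P) xor R) -> ~R) -> (~P nor (R -> P)) = T -> F = F
So Statement 2 is false.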